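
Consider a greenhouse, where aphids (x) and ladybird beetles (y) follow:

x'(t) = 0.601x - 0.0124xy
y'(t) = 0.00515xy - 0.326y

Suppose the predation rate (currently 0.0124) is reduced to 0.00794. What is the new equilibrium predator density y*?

y* ≈ 75.7

At the interior fixed point, setting dx/dt = 0 with x > 0 fixes y* = (prey growth rate)/(xy coefficient) — independent of the other coefficients.
With the change, y* = 0.601/0.00794 = 75.7; it rises from 48.5.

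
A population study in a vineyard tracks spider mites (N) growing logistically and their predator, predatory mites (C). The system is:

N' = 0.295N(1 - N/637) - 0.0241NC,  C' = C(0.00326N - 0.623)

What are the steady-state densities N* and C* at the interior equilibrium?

From dC/dt = 0 with C > 0: 0.00326N* = 0.623, so N* = 191.
Substitute into dN/dt = 0: 0.295(1 - 191/637) = 0.0241C*.
The bracket is 0.7, giving C* = 0.206/0.0241 = 8.57.

N* ≈ 191, C* ≈ 8.57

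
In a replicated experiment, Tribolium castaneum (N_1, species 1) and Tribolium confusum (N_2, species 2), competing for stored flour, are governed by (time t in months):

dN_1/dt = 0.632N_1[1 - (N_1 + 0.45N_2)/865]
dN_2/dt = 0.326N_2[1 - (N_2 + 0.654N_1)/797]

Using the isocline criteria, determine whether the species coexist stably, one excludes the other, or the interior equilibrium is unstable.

stable coexistence

Compare the nullcline intercepts: K1/α12 = 865/0.45 = 1920 > K2 = 797; K2/α21 = 797/0.654 = 1220 > K1 = 865.
Since both inequalities hold, each species can invade when rare, so the interior equilibrium is stable.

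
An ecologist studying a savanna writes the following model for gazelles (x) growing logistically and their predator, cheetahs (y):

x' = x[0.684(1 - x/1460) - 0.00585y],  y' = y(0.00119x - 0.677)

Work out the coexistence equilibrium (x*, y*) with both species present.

x* ≈ 569, y* ≈ 71.4

From dy/dt = 0 with y > 0: 0.00119x* = 0.677, so x* = 569.
Substitute into dx/dt = 0: 0.684(1 - 569/1460) = 0.00585y*.
The bracket is 0.61, giving y* = 0.417/0.00585 = 71.4.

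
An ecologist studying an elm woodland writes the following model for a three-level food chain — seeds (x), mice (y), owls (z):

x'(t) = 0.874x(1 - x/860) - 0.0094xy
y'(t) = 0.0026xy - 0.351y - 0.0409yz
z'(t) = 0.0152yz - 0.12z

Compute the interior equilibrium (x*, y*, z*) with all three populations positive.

From dz/dt = 0: 0.0152y* = 0.12, so y* = 7.89.
From dx/dt = 0: 0.874(1 - x*/860) = 0.0094·7.89, giving x* = 860·(1 - 0.0849) = 787.
From dy/dt = 0: 0.0026·787 - 0.351 = 0.0409z*, so z* = 1.7/0.0409 = 41.4.

x* ≈ 787, y* ≈ 7.89, z* ≈ 41.4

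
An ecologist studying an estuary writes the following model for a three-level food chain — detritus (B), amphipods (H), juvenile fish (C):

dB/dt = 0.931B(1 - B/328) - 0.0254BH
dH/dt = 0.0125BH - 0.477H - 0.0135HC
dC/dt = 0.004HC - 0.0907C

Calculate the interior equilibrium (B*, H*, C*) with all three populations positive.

B* ≈ 125, H* ≈ 22.7, C* ≈ 80.5

From dC/dt = 0: 0.004H* = 0.0907, so H* = 22.7.
From dB/dt = 0: 0.931(1 - B*/328) = 0.0254·22.7, giving B* = 328·(1 - 0.619) = 125.
From dH/dt = 0: 0.0125·125 - 0.477 = 0.0135C*, so C* = 1.09/0.0135 = 80.5.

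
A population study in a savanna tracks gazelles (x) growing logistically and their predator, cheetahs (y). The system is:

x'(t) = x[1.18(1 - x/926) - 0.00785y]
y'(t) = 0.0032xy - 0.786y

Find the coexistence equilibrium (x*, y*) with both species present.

x* ≈ 246, y* ≈ 110

From dy/dt = 0 with y > 0: 0.0032x* = 0.786, so x* = 246.
Substitute into dx/dt = 0: 1.18(1 - 246/926) = 0.00785y*.
The bracket is 0.735, giving y* = 0.867/0.00785 = 110.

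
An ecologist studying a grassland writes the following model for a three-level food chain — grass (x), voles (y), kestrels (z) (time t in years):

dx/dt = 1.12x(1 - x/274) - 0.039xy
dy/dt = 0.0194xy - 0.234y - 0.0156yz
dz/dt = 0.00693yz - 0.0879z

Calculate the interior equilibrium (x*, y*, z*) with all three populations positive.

x* ≈ 153, y* ≈ 12.7, z* ≈ 175

From dz/dt = 0: 0.00693y* = 0.0879, so y* = 12.7.
From dx/dt = 0: 1.12(1 - x*/274) = 0.039·12.7, giving x* = 274·(1 - 0.442) = 153.
From dy/dt = 0: 0.0194·153 - 0.234 = 0.0156z*, so z* = 2.73/0.0156 = 175.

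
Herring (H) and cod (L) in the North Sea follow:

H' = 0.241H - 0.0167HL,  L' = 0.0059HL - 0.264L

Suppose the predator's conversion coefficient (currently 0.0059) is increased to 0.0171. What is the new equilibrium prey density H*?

H* ≈ 15.4

At the interior fixed point, setting dL/dt = 0 with L > 0 fixes H* = (predator death rate)/(HL coefficient) — independent of the other coefficients.
With the change, H* = 0.264/0.0171 = 15.4; it falls from 44.7.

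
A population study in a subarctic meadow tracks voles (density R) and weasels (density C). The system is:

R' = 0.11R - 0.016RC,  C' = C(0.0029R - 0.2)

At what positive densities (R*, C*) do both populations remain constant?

Set dC/dt = 0 with C > 0: 0.0029R - 0.2 = 0, so R* = 0.2/0.0029 = 69.
Set dR/dt = 0 with R > 0: 0.11 - 0.016C = 0, so C* = 0.11/0.016 = 6.88.

R* ≈ 69, C* ≈ 6.88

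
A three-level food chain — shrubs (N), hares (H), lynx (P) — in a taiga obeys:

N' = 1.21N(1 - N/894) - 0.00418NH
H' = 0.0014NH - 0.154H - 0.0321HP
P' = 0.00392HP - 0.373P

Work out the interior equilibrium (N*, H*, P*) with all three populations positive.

N* ≈ 600, H* ≈ 95.2, P* ≈ 21.4

From dP/dt = 0: 0.00392H* = 0.373, so H* = 95.2.
From dN/dt = 0: 1.21(1 - N*/894) = 0.00418·95.2, giving N* = 894·(1 - 0.329) = 600.
From dH/dt = 0: 0.0014·600 - 0.154 = 0.0321P*, so P* = 0.686/0.0321 = 21.4.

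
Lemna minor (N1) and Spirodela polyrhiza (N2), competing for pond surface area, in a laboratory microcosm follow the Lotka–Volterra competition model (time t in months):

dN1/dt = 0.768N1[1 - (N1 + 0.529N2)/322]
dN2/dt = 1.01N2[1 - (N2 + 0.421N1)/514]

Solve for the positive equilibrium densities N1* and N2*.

N1* ≈ 64.4, N2* ≈ 487

Setting both brackets to zero gives the nullclines N1 + 0.529N2 = 322 and 0.421N1 + N2 = 514.
Substituting N2 = 514 - 0.421N1 into the first: N1(1 - 0.529·0.421) = 322 - 0.529·514.
So N1* = 50.1/0.777 = 64.4, and then N2* = 514 - 0.421·64.4 = 487.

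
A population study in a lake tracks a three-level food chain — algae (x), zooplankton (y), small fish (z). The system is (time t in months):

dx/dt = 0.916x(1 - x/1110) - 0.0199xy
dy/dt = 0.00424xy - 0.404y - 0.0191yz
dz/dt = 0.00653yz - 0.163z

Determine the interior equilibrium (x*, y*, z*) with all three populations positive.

From dz/dt = 0: 0.00653y* = 0.163, so y* = 25.
From dx/dt = 0: 0.916(1 - x*/1110) = 0.0199·25, giving x* = 1110·(1 - 0.542) = 508.
From dy/dt = 0: 0.00424·508 - 0.404 = 0.0191z*, so z* = 1.75/0.0191 = 91.6.

x* ≈ 508, y* ≈ 25, z* ≈ 91.6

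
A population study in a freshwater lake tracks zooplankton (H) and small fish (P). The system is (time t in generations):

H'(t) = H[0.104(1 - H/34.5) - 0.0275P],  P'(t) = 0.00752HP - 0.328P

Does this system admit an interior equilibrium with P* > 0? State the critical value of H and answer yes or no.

Threshold H = 43.6; K < 43.6, so no, the predator goes extinct.

The predator equation gives dP/dt > 0 only when H > 0.328/0.00752 = 43.6.
Without the predator, H → K = 34.5. Since 34.5 < 43.6, the predator cannot invade.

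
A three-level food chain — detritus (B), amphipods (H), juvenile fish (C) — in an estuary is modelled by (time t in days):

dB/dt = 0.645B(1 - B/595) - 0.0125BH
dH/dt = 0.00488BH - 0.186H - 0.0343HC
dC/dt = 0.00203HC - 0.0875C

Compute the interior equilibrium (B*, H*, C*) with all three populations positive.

From dC/dt = 0: 0.00203H* = 0.0875, so H* = 43.1.
From dB/dt = 0: 0.645(1 - B*/595) = 0.0125·43.1, giving B* = 595·(1 - 0.835) = 98.
From dH/dt = 0: 0.00488·98 - 0.186 = 0.0343C*, so C* = 0.292/0.0343 = 8.52.

B* ≈ 98, H* ≈ 43.1, C* ≈ 8.52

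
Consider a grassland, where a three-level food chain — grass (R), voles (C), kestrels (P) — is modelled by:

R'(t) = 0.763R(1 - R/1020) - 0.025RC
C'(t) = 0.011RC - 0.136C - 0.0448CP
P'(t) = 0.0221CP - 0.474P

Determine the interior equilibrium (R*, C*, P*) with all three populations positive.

R* ≈ 303, C* ≈ 21.4, P* ≈ 71.4

From dP/dt = 0: 0.0221C* = 0.474, so C* = 21.4.
From dR/dt = 0: 0.763(1 - R*/1020) = 0.025·21.4, giving R* = 1020·(1 - 0.703) = 303.
From dC/dt = 0: 0.011·303 - 0.136 = 0.0448P*, so P* = 3.2/0.0448 = 71.4.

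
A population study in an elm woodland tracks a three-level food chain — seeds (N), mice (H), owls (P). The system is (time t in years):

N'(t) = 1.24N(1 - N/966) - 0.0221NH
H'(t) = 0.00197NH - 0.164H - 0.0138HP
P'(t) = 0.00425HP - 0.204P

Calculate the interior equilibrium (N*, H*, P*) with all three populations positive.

From dP/dt = 0: 0.00425H* = 0.204, so H* = 48.
From dN/dt = 0: 1.24(1 - N*/966) = 0.0221·48, giving N* = 966·(1 - 0.855) = 140.
From dH/dt = 0: 0.00197·140 - 0.164 = 0.0138P*, so P* = 0.111/0.0138 = 8.04.

N* ≈ 140, H* ≈ 48, P* ≈ 8.04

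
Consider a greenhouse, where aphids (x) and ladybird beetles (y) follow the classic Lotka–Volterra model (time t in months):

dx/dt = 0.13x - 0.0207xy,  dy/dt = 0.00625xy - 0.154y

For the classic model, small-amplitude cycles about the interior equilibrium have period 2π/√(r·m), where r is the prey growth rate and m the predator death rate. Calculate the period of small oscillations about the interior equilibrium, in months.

T ≈ 44.4 months

Here r = 0.13 and m = 0.154, so r·m = 0.02.
ω = √0.02 = 0.141 per month, hence T = 2π/ω ≈ 44.4 months.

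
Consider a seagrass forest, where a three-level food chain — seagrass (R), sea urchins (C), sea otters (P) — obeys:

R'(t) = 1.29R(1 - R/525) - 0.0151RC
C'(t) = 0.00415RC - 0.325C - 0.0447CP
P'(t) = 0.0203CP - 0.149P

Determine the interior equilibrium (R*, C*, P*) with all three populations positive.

From dP/dt = 0: 0.0203C* = 0.149, so C* = 7.34.
From dR/dt = 0: 1.29(1 - R*/525) = 0.0151·7.34, giving R* = 525·(1 - 0.0859) = 480.
From dC/dt = 0: 0.00415·480 - 0.325 = 0.0447P*, so P* = 1.67/0.0447 = 37.3.

R* ≈ 480, C* ≈ 7.34, P* ≈ 37.3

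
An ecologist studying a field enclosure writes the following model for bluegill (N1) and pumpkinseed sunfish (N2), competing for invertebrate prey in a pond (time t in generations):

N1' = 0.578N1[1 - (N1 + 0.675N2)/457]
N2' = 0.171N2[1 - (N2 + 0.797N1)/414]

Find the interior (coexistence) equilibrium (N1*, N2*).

N1* ≈ 384, N2* ≈ 108

Setting both brackets to zero gives the nullclines N1 + 0.675N2 = 457 and 0.797N1 + N2 = 414.
Substituting N2 = 414 - 0.797N1 into the first: N1(1 - 0.675·0.797) = 457 - 0.675·414.
So N1* = 178/0.462 = 384, and then N2* = 414 - 0.797·384 = 108.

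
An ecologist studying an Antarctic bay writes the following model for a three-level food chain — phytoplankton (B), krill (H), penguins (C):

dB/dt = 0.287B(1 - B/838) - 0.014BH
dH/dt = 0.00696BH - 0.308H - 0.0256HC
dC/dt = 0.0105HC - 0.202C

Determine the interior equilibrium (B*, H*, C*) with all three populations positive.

B* ≈ 51.6, H* ≈ 19.2, C* ≈ 1.99

From dC/dt = 0: 0.0105H* = 0.202, so H* = 19.2.
From dB/dt = 0: 0.287(1 - B*/838) = 0.014·19.2, giving B* = 838·(1 - 0.938) = 51.6.
From dH/dt = 0: 0.00696·51.6 - 0.308 = 0.0256C*, so C* = 0.051/0.0256 = 1.99.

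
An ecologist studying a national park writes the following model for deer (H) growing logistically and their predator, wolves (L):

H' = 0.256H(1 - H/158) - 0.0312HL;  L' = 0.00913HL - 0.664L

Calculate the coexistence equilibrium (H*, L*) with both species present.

H* ≈ 72.7, L* ≈ 4.43

From dL/dt = 0 with L > 0: 0.00913H* = 0.664, so H* = 72.7.
Substitute into dH/dt = 0: 0.256(1 - 72.7/158) = 0.0312L*.
The bracket is 0.54, giving L* = 0.138/0.0312 = 4.43.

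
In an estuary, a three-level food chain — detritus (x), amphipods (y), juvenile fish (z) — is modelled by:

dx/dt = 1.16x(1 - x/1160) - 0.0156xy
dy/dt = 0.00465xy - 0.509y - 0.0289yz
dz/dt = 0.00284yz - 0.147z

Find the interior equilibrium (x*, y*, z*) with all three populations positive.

From dz/dt = 0: 0.00284y* = 0.147, so y* = 51.8.
From dx/dt = 0: 1.16(1 - x*/1160) = 0.0156·51.8, giving x* = 1160·(1 - 0.696) = 353.
From dy/dt = 0: 0.00465·353 - 0.509 = 0.0289z*, so z* = 1.13/0.0289 = 39.1.

x* ≈ 353, y* ≈ 51.8, z* ≈ 39.1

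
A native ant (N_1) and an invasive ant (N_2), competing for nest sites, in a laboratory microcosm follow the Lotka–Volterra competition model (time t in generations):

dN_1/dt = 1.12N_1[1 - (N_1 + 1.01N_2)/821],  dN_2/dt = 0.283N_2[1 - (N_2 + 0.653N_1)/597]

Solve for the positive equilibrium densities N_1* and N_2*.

Setting both brackets to zero gives the nullclines N_1 + 1.01N_2 = 821 and 0.653N_1 + N_2 = 597.
Substituting N_2 = 597 - 0.653N_1 into the first: N_1(1 - 1.01·0.653) = 821 - 1.01·597.
So N_1* = 218/0.34 = 640, and then N_2* = 597 - 0.653·640 = 179.

N_1* ≈ 640, N_2* ≈ 179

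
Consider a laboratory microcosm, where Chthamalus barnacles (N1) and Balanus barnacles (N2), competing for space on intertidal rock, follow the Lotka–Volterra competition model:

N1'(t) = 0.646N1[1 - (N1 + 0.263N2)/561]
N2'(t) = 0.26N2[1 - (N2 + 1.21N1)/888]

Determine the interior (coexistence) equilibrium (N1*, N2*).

N1* ≈ 480, N2* ≈ 307

Setting both brackets to zero gives the nullclines N1 + 0.263N2 = 561 and 1.21N1 + N2 = 888.
Substituting N2 = 888 - 1.21N1 into the first: N1(1 - 0.263·1.21) = 561 - 0.263·888.
So N1* = 327/0.682 = 480, and then N2* = 888 - 1.21·480 = 307.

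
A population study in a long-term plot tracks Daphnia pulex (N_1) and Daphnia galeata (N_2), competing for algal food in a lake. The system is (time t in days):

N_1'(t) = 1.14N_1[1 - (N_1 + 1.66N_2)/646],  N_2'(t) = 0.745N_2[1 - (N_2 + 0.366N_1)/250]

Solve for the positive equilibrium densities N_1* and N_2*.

N_1* ≈ 589, N_2* ≈ 34.6

Setting both brackets to zero gives the nullclines N_1 + 1.66N_2 = 646 and 0.366N_1 + N_2 = 250.
Substituting N_2 = 250 - 0.366N_1 into the first: N_1(1 - 1.66·0.366) = 646 - 1.66·250.
So N_1* = 231/0.392 = 589, and then N_2* = 250 - 0.366·589 = 34.6.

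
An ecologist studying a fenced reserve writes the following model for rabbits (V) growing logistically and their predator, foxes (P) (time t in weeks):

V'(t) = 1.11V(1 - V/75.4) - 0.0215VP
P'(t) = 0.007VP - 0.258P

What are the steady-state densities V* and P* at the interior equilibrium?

From dP/dt = 0 with P > 0: 0.007V* = 0.258, so V* = 36.9.
Substitute into dV/dt = 0: 1.11(1 - 36.9/75.4) = 0.0215P*.
The bracket is 0.511, giving P* = 0.567/0.0215 = 26.4.

V* ≈ 36.9, P* ≈ 26.4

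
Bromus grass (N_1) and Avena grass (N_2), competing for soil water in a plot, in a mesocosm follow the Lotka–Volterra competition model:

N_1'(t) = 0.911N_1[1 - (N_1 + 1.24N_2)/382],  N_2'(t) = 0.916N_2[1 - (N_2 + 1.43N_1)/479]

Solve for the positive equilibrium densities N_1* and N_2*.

N_1* ≈ 274, N_2* ≈ 87

Setting both brackets to zero gives the nullclines N_1 + 1.24N_2 = 382 and 1.43N_1 + N_2 = 479.
Substituting N_2 = 479 - 1.43N_1 into the first: N_1(1 - 1.24·1.43) = 382 - 1.24·479.
So N_1* = -212/-0.773 = 274, and then N_2* = 479 - 1.43·274 = 87.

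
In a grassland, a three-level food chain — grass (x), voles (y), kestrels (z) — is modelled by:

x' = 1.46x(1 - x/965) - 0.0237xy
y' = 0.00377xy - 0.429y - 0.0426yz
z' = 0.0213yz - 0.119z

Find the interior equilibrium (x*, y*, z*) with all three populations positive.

From dz/dt = 0: 0.0213y* = 0.119, so y* = 5.59.
From dx/dt = 0: 1.46(1 - x*/965) = 0.0237·5.59, giving x* = 965·(1 - 0.0907) = 877.
From dy/dt = 0: 0.00377·877 - 0.429 = 0.0426z*, so z* = 2.88/0.0426 = 67.6.

x* ≈ 877, y* ≈ 5.59, z* ≈ 67.6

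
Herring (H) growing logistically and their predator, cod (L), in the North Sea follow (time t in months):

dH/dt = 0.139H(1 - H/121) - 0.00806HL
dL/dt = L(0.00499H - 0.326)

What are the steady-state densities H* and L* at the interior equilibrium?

From dL/dt = 0 with L > 0: 0.00499H* = 0.326, so H* = 65.3.
Substitute into dH/dt = 0: 0.139(1 - 65.3/121) = 0.00806L*.
The bracket is 0.46, giving L* = 0.064/0.00806 = 7.93.

H* ≈ 65.3, L* ≈ 7.93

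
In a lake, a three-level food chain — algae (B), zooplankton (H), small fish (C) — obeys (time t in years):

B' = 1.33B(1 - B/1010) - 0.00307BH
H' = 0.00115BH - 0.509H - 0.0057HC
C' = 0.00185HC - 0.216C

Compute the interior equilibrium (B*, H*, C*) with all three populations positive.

From dC/dt = 0: 0.00185H* = 0.216, so H* = 117.
From dB/dt = 0: 1.33(1 - B*/1010) = 0.00307·117, giving B* = 1010·(1 - 0.27) = 738.
From dH/dt = 0: 0.00115·738 - 0.509 = 0.0057C*, so C* = 0.339/0.0057 = 59.6.

B* ≈ 738, H* ≈ 117, C* ≈ 59.6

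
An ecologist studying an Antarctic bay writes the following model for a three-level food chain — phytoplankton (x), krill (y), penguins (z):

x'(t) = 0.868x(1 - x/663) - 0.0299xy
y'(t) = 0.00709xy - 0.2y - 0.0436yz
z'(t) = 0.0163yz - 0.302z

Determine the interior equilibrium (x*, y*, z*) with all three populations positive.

x* ≈ 240, y* ≈ 18.5, z* ≈ 34.4

From dz/dt = 0: 0.0163y* = 0.302, so y* = 18.5.
From dx/dt = 0: 0.868(1 - x*/663) = 0.0299·18.5, giving x* = 663·(1 - 0.638) = 240.
From dy/dt = 0: 0.00709·240 - 0.2 = 0.0436z*, so z* = 1.5/0.0436 = 34.4.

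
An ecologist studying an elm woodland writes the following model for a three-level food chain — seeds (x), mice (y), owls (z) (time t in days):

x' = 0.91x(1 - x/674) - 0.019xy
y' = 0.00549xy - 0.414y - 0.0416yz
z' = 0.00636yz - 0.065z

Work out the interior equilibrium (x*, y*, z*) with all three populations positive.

From dz/dt = 0: 0.00636y* = 0.065, so y* = 10.2.
From dx/dt = 0: 0.91(1 - x*/674) = 0.019·10.2, giving x* = 674·(1 - 0.213) = 530.
From dy/dt = 0: 0.00549·530 - 0.414 = 0.0416z*, so z* = 2.5/0.0416 = 60.

x* ≈ 530, y* ≈ 10.2, z* ≈ 60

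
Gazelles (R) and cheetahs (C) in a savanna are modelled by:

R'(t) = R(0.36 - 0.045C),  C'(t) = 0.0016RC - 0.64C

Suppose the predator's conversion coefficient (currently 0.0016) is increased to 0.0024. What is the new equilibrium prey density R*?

R* ≈ 267

At the interior fixed point, setting dC/dt = 0 with C > 0 fixes R* = (predator death rate)/(RC coefficient) — independent of the other coefficients.
With the change, R* = 0.64/0.0024 = 267; it falls from 400.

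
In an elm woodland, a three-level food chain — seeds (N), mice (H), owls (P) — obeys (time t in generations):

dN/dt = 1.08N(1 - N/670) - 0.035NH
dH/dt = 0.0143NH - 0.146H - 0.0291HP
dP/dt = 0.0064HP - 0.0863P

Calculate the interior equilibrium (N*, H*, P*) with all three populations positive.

From dP/dt = 0: 0.0064H* = 0.0863, so H* = 13.5.
From dN/dt = 0: 1.08(1 - N*/670) = 0.035·13.5, giving N* = 670·(1 - 0.437) = 377.
From dH/dt = 0: 0.0143·377 - 0.146 = 0.0291P*, so P* = 5.25/0.0291 = 180.

N* ≈ 377, H* ≈ 13.5, P* ≈ 180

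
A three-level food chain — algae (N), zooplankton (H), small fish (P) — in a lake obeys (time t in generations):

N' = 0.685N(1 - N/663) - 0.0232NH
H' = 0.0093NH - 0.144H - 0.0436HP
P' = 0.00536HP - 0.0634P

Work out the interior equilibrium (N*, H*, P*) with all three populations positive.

N* ≈ 397, H* ≈ 11.8, P* ≈ 81.5

From dP/dt = 0: 0.00536H* = 0.0634, so H* = 11.8.
From dN/dt = 0: 0.685(1 - N*/663) = 0.0232·11.8, giving N* = 663·(1 - 0.401) = 397.
From dH/dt = 0: 0.0093·397 - 0.144 = 0.0436P*, so P* = 3.55/0.0436 = 81.5.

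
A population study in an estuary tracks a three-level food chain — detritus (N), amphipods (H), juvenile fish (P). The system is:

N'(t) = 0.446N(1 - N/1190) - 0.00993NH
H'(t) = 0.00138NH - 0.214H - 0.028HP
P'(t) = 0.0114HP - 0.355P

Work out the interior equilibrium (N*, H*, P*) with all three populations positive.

N* ≈ 365, H* ≈ 31.1, P* ≈ 10.3

From dP/dt = 0: 0.0114H* = 0.355, so H* = 31.1.
From dN/dt = 0: 0.446(1 - N*/1190) = 0.00993·31.1, giving N* = 1190·(1 - 0.693) = 365.
From dH/dt = 0: 0.00138·365 - 0.214 = 0.028P*, so P* = 0.29/0.028 = 10.3.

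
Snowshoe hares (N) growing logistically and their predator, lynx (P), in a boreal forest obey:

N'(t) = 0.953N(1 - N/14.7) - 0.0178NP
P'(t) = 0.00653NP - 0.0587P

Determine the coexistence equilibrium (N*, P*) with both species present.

From dP/dt = 0 with P > 0: 0.00653N* = 0.0587, so N* = 8.99.
Substitute into dN/dt = 0: 0.953(1 - 8.99/14.7) = 0.0178P*.
The bracket is 0.388, giving P* = 0.37/0.0178 = 20.8.

N* ≈ 8.99, P* ≈ 20.8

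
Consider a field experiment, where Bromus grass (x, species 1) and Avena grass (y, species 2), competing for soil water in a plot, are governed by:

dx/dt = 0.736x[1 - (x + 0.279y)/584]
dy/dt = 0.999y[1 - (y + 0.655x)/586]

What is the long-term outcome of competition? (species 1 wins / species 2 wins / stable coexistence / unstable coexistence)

Compare the nullcline intercepts: K1/α12 = 584/0.279 = 2090 > K2 = 586; K2/α21 = 586/0.655 = 895 > K1 = 584.
Since both inequalities hold, each species can invade when rare, so the interior equilibrium is stable.

stable coexistence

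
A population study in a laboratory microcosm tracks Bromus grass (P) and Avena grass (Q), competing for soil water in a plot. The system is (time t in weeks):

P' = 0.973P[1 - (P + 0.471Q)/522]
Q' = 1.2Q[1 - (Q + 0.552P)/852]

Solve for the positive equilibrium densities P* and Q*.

P* ≈ 163, Q* ≈ 762

Setting both brackets to zero gives the nullclines P + 0.471Q = 522 and 0.552P + Q = 852.
Substituting Q = 852 - 0.552P into the first: P(1 - 0.471·0.552) = 522 - 0.471·852.
So P* = 121/0.74 = 163, and then Q* = 852 - 0.552·163 = 762.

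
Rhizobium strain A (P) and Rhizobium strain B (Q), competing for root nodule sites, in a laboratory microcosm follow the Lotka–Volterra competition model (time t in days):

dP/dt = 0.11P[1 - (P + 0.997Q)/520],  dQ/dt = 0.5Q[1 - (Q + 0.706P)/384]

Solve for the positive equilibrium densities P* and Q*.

Setting both brackets to zero gives the nullclines P + 0.997Q = 520 and 0.706P + Q = 384.
Substituting Q = 384 - 0.706P into the first: P(1 - 0.997·0.706) = 520 - 0.997·384.
So P* = 137/0.296 = 463, and then Q* = 384 - 0.706·463 = 57.

P* ≈ 463, Q* ≈ 57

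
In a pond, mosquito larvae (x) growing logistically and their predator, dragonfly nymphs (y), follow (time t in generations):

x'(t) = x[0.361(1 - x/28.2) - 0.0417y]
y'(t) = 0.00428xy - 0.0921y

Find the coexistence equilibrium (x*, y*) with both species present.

From dy/dt = 0 with y > 0: 0.00428x* = 0.0921, so x* = 21.5.
Substitute into dx/dt = 0: 0.361(1 - 21.5/28.2) = 0.0417y*.
The bracket is 0.237, giving y* = 0.0855/0.0417 = 2.05.

x* ≈ 21.5, y* ≈ 2.05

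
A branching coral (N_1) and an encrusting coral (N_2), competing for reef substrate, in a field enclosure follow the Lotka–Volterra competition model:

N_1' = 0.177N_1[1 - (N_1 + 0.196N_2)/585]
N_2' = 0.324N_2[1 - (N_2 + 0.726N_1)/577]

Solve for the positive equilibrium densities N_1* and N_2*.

N_1* ≈ 550, N_2* ≈ 178

Setting both brackets to zero gives the nullclines N_1 + 0.196N_2 = 585 and 0.726N_1 + N_2 = 577.
Substituting N_2 = 577 - 0.726N_1 into the first: N_1(1 - 0.196·0.726) = 585 - 0.196·577.
So N_1* = 472/0.858 = 550, and then N_2* = 577 - 0.726·550 = 178.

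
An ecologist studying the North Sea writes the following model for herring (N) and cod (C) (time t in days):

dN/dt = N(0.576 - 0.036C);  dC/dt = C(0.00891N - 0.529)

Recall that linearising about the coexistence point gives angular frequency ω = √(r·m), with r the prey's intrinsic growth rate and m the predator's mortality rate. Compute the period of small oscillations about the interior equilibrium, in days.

T ≈ 11.4 days

Here r = 0.576 and m = 0.529, so r·m = 0.305.
ω = √0.305 = 0.552 per day, hence T = 2π/ω ≈ 11.4 days.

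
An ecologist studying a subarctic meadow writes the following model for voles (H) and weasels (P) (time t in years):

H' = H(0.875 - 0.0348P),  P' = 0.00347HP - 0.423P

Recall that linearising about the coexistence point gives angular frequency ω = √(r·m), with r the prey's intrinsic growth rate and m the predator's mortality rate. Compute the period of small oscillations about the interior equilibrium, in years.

Here r = 0.875 and m = 0.423, so r·m = 0.37.
ω = √0.37 = 0.608 per year, hence T = 2π/ω ≈ 10.3 years.

T ≈ 10.3 years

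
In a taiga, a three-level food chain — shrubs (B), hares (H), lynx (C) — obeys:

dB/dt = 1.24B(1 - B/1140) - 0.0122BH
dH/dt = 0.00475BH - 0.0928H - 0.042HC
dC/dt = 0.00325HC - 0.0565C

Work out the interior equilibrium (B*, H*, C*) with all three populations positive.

B* ≈ 945, H* ≈ 17.4, C* ≈ 105

From dC/dt = 0: 0.00325H* = 0.0565, so H* = 17.4.
From dB/dt = 0: 1.24(1 - B*/1140) = 0.0122·17.4, giving B* = 1140·(1 - 0.171) = 945.
From dH/dt = 0: 0.00475·945 - 0.0928 = 0.042C*, so C* = 4.4/0.042 = 105.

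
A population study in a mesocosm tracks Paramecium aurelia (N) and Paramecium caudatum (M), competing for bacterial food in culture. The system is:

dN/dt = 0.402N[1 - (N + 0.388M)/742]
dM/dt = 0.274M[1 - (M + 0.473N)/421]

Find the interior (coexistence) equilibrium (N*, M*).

Setting both brackets to zero gives the nullclines N + 0.388M = 742 and 0.473N + M = 421.
Substituting M = 421 - 0.473N into the first: N(1 - 0.388·0.473) = 742 - 0.388·421.
So N* = 579/0.816 = 709, and then M* = 421 - 0.473·709 = 85.8.

N* ≈ 709, M* ≈ 85.8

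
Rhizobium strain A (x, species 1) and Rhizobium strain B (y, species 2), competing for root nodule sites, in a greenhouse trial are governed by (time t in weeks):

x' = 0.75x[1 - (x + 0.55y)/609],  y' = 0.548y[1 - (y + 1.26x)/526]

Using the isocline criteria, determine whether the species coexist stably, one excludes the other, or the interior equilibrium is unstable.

species 1 excludes species 2

Compare the nullcline intercepts: K1/α12 = 609/0.55 = 1110 > K2 = 526; K2/α21 = 526/1.26 = 417 < K1 = 609.
Since the inequalities point opposite ways, species 1 can invade but species 2 cannot.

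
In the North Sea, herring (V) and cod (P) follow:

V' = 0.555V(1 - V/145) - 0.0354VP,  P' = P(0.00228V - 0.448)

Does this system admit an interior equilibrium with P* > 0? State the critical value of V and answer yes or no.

The predator equation gives dP/dt > 0 only when V > 0.448/0.00228 = 196.
Without the predator, V → K = 145. Since 145 < 196, the predator cannot invade.

Threshold V = 196; K < 196, so no, the predator goes extinct.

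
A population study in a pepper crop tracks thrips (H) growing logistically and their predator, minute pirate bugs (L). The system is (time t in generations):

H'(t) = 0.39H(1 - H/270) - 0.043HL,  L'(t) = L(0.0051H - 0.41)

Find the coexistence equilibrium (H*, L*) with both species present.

From dL/dt = 0 with L > 0: 0.0051H* = 0.41, so H* = 80.4.
Substitute into dH/dt = 0: 0.39(1 - 80.4/270) = 0.043L*.
The bracket is 0.702, giving L* = 0.274/0.043 = 6.37.

H* ≈ 80.4, L* ≈ 6.37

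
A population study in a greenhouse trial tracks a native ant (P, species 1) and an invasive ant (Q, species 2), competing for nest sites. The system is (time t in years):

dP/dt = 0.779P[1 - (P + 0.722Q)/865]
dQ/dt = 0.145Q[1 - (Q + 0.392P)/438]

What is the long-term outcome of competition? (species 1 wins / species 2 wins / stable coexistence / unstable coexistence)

stable coexistence

Compare the nullcline intercepts: K1/α12 = 865/0.722 = 1200 > K2 = 438; K2/α21 = 438/0.392 = 1120 > K1 = 865.
Since both inequalities hold, each species can invade when rare, so the interior equilibrium is stable.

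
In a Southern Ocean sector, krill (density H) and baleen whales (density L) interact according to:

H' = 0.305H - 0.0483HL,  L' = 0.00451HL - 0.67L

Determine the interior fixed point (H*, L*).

Set dL/dt = 0 with L > 0: 0.00451H - 0.67 = 0, so H* = 0.67/0.00451 = 149.
Set dH/dt = 0 with H > 0: 0.305 - 0.0483L = 0, so L* = 0.305/0.0483 = 6.31.

H* ≈ 149, L* ≈ 6.31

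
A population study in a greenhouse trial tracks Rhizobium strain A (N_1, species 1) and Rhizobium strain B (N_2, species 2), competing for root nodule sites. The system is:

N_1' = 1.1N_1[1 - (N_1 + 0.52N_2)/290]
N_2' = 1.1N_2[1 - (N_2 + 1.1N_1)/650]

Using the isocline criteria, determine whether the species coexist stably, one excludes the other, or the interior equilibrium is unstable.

species 2 excludes species 1

Compare the nullcline intercepts: K1/α12 = 290/0.52 = 558 < K2 = 650; K2/α21 = 650/1.1 = 591 > K1 = 290.
Since the inequalities point opposite ways, species 2 can invade but species 1 cannot.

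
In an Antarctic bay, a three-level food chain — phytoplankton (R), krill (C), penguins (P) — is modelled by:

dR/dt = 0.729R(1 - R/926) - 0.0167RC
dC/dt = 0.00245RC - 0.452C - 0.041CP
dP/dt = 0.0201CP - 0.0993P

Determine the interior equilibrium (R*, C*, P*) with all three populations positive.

From dP/dt = 0: 0.0201C* = 0.0993, so C* = 4.94.
From dR/dt = 0: 0.729(1 - R*/926) = 0.0167·4.94, giving R* = 926·(1 - 0.113) = 821.
From dC/dt = 0: 0.00245·821 - 0.452 = 0.041P*, so P* = 1.56/0.041 = 38.

R* ≈ 821, C* ≈ 4.94, P* ≈ 38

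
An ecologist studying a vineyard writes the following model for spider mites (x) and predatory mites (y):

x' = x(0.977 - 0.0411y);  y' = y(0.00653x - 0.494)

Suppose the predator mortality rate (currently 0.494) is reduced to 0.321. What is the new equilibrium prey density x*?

At the interior fixed point, setting dy/dt = 0 with y > 0 fixes x* = (predator death rate)/(xy coefficient) — independent of the other coefficients.
With the change, x* = 0.321/0.00653 = 49.2; it falls from 75.7.

x* ≈ 49.2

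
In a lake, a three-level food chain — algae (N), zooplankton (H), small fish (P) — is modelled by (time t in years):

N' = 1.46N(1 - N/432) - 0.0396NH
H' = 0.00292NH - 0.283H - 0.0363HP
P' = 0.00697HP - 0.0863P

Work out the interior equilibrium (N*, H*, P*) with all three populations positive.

N* ≈ 287, H* ≈ 12.4, P* ≈ 15.3

From dP/dt = 0: 0.00697H* = 0.0863, so H* = 12.4.
From dN/dt = 0: 1.46(1 - N*/432) = 0.0396·12.4, giving N* = 432·(1 - 0.336) = 287.
From dH/dt = 0: 0.00292·287 - 0.283 = 0.0363P*, so P* = 0.555/0.0363 = 15.3.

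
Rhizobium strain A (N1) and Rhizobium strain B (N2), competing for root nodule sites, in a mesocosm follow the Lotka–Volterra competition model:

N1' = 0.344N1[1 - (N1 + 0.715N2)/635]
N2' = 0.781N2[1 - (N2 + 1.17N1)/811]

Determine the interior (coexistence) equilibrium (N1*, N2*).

Setting both brackets to zero gives the nullclines N1 + 0.715N2 = 635 and 1.17N1 + N2 = 811.
Substituting N2 = 811 - 1.17N1 into the first: N1(1 - 0.715·1.17) = 635 - 0.715·811.
So N1* = 55.1/0.163 = 337, and then N2* = 811 - 1.17·337 = 416.

N1* ≈ 337, N2* ≈ 416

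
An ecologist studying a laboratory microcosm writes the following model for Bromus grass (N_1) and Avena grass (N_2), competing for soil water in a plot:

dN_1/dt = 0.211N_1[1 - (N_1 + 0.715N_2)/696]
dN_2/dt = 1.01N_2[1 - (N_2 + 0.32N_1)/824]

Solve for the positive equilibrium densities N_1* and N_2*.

Setting both brackets to zero gives the nullclines N_1 + 0.715N_2 = 696 and 0.32N_1 + N_2 = 824.
Substituting N_2 = 824 - 0.32N_1 into the first: N_1(1 - 0.715·0.32) = 696 - 0.715·824.
So N_1* = 107/0.771 = 139, and then N_2* = 824 - 0.32·139 = 780.

N_1* ≈ 139, N_2* ≈ 780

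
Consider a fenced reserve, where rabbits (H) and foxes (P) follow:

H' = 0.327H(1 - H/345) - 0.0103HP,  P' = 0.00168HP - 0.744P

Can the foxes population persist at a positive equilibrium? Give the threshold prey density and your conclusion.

The predator equation gives dP/dt > 0 only when H > 0.744/0.00168 = 443.
Without the predator, H → K = 345. Since 345 < 443, the predator cannot invade.

Threshold H = 443; K < 443, so no, the predator goes extinct.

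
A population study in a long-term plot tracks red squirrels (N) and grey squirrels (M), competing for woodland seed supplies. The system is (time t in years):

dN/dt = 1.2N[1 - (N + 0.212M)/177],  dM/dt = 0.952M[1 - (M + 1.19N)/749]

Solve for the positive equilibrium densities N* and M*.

N* ≈ 24.4, M* ≈ 720

Setting both brackets to zero gives the nullclines N + 0.212M = 177 and 1.19N + M = 749.
Substituting M = 749 - 1.19N into the first: N(1 - 0.212·1.19) = 177 - 0.212·749.
So N* = 18.2/0.748 = 24.4, and then M* = 749 - 1.19·24.4 = 720.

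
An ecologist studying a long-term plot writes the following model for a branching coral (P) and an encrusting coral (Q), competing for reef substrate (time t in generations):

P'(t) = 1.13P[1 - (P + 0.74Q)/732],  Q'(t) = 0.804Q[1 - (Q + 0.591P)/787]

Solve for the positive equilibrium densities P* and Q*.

P* ≈ 266, Q* ≈ 630

Setting both brackets to zero gives the nullclines P + 0.74Q = 732 and 0.591P + Q = 787.
Substituting Q = 787 - 0.591P into the first: P(1 - 0.74·0.591) = 732 - 0.74·787.
So P* = 150/0.563 = 266, and then Q* = 787 - 0.591·266 = 630.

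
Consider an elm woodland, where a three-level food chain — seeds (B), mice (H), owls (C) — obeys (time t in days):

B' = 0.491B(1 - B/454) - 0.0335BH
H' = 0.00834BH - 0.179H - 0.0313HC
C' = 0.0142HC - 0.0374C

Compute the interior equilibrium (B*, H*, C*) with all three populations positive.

From dC/dt = 0: 0.0142H* = 0.0374, so H* = 2.63.
From dB/dt = 0: 0.491(1 - B*/454) = 0.0335·2.63, giving B* = 454·(1 - 0.18) = 372.
From dH/dt = 0: 0.00834·372 - 0.179 = 0.0313C*, so C* = 2.93/0.0313 = 93.5.

B* ≈ 372, H* ≈ 2.63, C* ≈ 93.5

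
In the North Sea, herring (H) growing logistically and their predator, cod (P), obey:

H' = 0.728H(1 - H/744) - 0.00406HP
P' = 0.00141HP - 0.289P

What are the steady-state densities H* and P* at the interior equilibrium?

From dP/dt = 0 with P > 0: 0.00141H* = 0.289, so H* = 205.
Substitute into dH/dt = 0: 0.728(1 - 205/744) = 0.00406P*.
The bracket is 0.725, giving P* = 0.527/0.00406 = 130.

H* ≈ 205, P* ≈ 130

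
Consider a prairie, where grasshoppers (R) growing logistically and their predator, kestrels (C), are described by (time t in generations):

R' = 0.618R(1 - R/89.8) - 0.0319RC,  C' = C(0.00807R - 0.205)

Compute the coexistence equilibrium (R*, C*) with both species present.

R* ≈ 25.4, C* ≈ 13.9

From dC/dt = 0 with C > 0: 0.00807R* = 0.205, so R* = 25.4.
Substitute into dR/dt = 0: 0.618(1 - 25.4/89.8) = 0.0319C*.
The bracket is 0.717, giving C* = 0.443/0.0319 = 13.9.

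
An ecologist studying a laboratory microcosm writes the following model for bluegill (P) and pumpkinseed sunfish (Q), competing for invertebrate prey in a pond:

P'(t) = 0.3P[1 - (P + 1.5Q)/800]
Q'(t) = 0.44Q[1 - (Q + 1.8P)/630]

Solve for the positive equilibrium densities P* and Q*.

Setting both brackets to zero gives the nullclines P + 1.5Q = 800 and 1.8P + Q = 630.
Substituting Q = 630 - 1.8P into the first: P(1 - 1.5·1.8) = 800 - 1.5·630.
So P* = -145/-1.7 = 85.3, and then Q* = 630 - 1.8·85.3 = 476.

P* ≈ 85.3, Q* ≈ 476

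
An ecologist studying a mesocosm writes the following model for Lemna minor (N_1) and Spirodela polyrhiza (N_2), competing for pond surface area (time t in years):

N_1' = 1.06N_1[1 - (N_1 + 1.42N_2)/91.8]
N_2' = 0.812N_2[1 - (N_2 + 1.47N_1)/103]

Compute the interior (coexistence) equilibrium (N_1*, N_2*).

N_1* ≈ 50.1, N_2* ≈ 29.4

Setting both brackets to zero gives the nullclines N_1 + 1.42N_2 = 91.8 and 1.47N_1 + N_2 = 103.
Substituting N_2 = 103 - 1.47N_1 into the first: N_1(1 - 1.42·1.47) = 91.8 - 1.42·103.
So N_1* = -54.5/-1.09 = 50.1, and then N_2* = 103 - 1.47·50.1 = 29.4.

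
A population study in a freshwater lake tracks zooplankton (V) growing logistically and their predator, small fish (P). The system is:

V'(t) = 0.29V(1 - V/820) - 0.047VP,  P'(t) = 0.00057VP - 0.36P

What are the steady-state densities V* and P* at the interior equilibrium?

From dP/dt = 0 with P > 0: 0.00057V* = 0.36, so V* = 632.
Substitute into dV/dt = 0: 0.29(1 - 632/820) = 0.047P*.
The bracket is 0.23, giving P* = 0.0666/0.047 = 1.42.

V* ≈ 632, P* ≈ 1.42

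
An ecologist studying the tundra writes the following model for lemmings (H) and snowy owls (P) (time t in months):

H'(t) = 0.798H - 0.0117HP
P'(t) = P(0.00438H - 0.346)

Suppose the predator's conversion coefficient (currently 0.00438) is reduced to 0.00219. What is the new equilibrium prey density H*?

At the interior fixed point, setting dP/dt = 0 with P > 0 fixes H* = (predator death rate)/(HP coefficient) — independent of the other coefficients.
With the change, H* = 0.346/0.00219 = 158; it rises from 79.

H* ≈ 158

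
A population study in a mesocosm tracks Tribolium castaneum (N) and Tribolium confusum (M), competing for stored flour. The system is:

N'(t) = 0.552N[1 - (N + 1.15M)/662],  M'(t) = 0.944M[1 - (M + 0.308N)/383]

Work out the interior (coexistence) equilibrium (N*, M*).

Setting both brackets to zero gives the nullclines N + 1.15M = 662 and 0.308N + M = 383.
Substituting M = 383 - 0.308N into the first: N(1 - 1.15·0.308) = 662 - 1.15·383.
So N* = 222/0.646 = 343, and then M* = 383 - 0.308·343 = 277.

N* ≈ 343, M* ≈ 277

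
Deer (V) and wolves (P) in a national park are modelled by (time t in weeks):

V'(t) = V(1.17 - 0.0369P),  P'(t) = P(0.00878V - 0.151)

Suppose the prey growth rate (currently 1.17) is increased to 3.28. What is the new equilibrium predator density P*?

P* ≈ 88.9

At the interior fixed point, setting dV/dt = 0 with V > 0 fixes P* = (prey growth rate)/(VP coefficient) — independent of the other coefficients.
With the change, P* = 3.28/0.0369 = 88.9; it rises from 31.7.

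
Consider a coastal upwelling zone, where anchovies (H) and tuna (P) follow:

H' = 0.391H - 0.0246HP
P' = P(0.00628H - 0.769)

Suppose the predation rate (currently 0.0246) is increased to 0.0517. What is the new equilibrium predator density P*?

At the interior fixed point, setting dH/dt = 0 with H > 0 fixes P* = (prey growth rate)/(HP coefficient) — independent of the other coefficients.
With the change, P* = 0.391/0.0517 = 7.56; it falls from 15.9.

P* ≈ 7.56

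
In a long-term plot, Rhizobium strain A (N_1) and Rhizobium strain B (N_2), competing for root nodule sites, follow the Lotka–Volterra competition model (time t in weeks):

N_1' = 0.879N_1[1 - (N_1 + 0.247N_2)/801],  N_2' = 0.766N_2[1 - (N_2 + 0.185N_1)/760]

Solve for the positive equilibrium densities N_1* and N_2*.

Setting both brackets to zero gives the nullclines N_1 + 0.247N_2 = 801 and 0.185N_1 + N_2 = 760.
Substituting N_2 = 760 - 0.185N_1 into the first: N_1(1 - 0.247·0.185) = 801 - 0.247·760.
So N_1* = 613/0.954 = 643, and then N_2* = 760 - 0.185·643 = 641.

N_1* ≈ 643, N_2* ≈ 641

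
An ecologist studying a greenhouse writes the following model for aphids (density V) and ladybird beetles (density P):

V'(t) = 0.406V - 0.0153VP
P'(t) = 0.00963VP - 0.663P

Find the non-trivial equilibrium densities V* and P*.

Set dP/dt = 0 with P > 0: 0.00963V - 0.663 = 0, so V* = 0.663/0.00963 = 68.8.
Set dV/dt = 0 with V > 0: 0.406 - 0.0153P = 0, so P* = 0.406/0.0153 = 26.5.

V* ≈ 68.8, P* ≈ 26.5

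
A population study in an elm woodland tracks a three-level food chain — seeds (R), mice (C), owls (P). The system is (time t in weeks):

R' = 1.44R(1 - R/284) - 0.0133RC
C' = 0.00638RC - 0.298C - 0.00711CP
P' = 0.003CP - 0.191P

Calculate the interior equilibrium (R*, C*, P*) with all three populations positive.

R* ≈ 117, C* ≈ 63.7, P* ≈ 63.1

From dP/dt = 0: 0.003C* = 0.191, so C* = 63.7.
From dR/dt = 0: 1.44(1 - R*/284) = 0.0133·63.7, giving R* = 284·(1 - 0.588) = 117.
From dC/dt = 0: 0.00638·117 - 0.298 = 0.00711P*, so P* = 0.448/0.00711 = 63.1.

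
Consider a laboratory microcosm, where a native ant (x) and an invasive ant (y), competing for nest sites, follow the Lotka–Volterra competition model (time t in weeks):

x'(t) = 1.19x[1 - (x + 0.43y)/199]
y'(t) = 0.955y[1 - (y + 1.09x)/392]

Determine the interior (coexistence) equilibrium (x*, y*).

x* ≈ 57.3, y* ≈ 330

Setting both brackets to zero gives the nullclines x + 0.43y = 199 and 1.09x + y = 392.
Substituting y = 392 - 1.09x into the first: x(1 - 0.43·1.09) = 199 - 0.43·392.
So x* = 30.4/0.531 = 57.3, and then y* = 392 - 1.09·57.3 = 330.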